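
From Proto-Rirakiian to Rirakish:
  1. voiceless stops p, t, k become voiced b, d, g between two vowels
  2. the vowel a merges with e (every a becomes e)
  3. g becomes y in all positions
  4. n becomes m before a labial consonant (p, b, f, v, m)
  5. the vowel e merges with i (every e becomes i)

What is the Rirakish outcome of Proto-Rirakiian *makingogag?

Rirakish: start from *makingogag.
  rule 1 (intervocalic voicing): makingogag → magingogag
  rule 2 (vowel merger): magingogag → megingogeg
  rule 3 (unconditioned shift): megingogeg → meyinyoyey
  rule 4: no change — meyinyoyey
  rule 5 (vowel merger): meyinyoyey → miyinyoyiy
  ⇒ Rirakish miyinyoyiy

miyinyoyiy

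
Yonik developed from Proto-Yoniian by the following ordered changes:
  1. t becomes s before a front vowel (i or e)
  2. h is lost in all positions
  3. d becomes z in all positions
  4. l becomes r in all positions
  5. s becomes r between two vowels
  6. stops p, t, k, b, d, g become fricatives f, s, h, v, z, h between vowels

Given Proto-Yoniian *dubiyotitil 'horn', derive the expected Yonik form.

zuviyoririr

Yonik: *dubiyotitil > dubiyosisil > zubiyosisil > zubiyosisir > zubiyoririr > zuviyoririr  (by palatalisation, unconditioned shift, unconditioned shift, rhotacism, intervocalic lenition)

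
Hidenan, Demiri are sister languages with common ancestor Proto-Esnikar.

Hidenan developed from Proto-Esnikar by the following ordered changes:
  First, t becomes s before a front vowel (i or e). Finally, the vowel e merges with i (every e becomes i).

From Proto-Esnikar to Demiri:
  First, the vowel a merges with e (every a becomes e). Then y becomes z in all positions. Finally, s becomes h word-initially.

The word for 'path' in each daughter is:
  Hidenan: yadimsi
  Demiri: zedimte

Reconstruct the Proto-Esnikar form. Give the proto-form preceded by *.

Position 2: Hidenan has a, Demiri has e. Hidenan preserves a here (none of its changes turn any other segment into a), so the proto-segment is *a.
Position 7: Hidenan has i, Demiri has e. Taking the neighbouring segments as reconstructed: Hidenan i could go back to *e or *i; Demiri e could go back to *a or *e — the one source consistent with every daughter is *e.
Position 1: Hidenan has y, Demiri has z. Hidenan preserves y here (none of its changes turn any other segment into y), so the proto-segment is *y.
Verify the candidate proto-form against each daughter:
Hidenan: *yadimte
  yadimte → yadimse   [palatalisation]
  yadimse → yadimsi   [vowel merger]
  giving Hidenan yadimsi.
Demiri: *yadimte > yedimte > zedimte  (by vowel merger, unconditioned shift)
*yadimte is the unique common source.

*yadimte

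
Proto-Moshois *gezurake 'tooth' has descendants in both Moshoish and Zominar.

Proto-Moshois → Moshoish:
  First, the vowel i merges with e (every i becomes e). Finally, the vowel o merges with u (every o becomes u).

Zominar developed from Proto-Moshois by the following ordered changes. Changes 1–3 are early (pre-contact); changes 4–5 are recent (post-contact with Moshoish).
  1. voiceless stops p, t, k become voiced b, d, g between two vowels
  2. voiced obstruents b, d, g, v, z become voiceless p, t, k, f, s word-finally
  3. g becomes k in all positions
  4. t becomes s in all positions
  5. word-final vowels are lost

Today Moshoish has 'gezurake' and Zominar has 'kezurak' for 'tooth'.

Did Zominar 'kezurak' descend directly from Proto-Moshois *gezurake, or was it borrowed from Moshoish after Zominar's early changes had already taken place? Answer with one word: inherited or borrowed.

inherited

If inherited, *gezurake would pass through all of Zominar's changes:
Zominar: *gezurake > gezurage > kezurake > kezurak  (by intervocalic voicing, unconditioned shift, apocope)
If borrowed from Moshoish 'gezurake' after the early changes, it would undergo only the recent ones:
  rule 4 (unconditioned shift): no change (gezurake)
  rule 5 (apocope): gezurake → gezurak
  ⇒ as a loan: gezurak
Zominar 'kezurak' matches the inherited outcome exactly, so it is an inherited cognate, not a loan.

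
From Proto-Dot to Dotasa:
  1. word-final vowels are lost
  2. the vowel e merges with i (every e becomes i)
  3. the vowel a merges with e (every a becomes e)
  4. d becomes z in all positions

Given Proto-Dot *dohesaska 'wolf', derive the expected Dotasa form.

Dotasa: *dohesaska > dohesask > dohisask > dohisesk > zohisesk  (by apocope, vowel merger, vowel merger, unconditioned shift)

zohisesk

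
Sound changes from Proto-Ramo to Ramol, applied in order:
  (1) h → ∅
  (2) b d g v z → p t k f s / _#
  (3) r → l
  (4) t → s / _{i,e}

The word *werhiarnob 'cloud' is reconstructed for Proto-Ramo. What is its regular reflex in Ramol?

Ramol: start from *werhiarnob.
  rule 1 (h-loss): werhiarnob → weriarnob
  rule 2 (final devoicing): weriarnob → weriarnop
  rule 3 (unconditioned shift): weriarnop → welialnop
  rule 4: no change — welialnop
  ⇒ Ramol welialnop

welialnop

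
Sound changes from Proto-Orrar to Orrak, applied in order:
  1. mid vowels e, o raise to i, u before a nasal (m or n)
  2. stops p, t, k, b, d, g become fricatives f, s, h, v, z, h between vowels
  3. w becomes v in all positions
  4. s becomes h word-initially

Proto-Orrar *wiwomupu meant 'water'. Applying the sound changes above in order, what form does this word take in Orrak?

Orrak: start from *wiwomupu.
  rule 1 (pre-nasal raising): wiwomupu → wiwumupu
  rule 2 (intervocalic lenition): wiwumupu → wiwumufu
  rule 3 (unconditioned shift): wiwumufu → vivumufu
  rule 4: no change — vivumufu
  ⇒ Orrak vivumufu

vivumufu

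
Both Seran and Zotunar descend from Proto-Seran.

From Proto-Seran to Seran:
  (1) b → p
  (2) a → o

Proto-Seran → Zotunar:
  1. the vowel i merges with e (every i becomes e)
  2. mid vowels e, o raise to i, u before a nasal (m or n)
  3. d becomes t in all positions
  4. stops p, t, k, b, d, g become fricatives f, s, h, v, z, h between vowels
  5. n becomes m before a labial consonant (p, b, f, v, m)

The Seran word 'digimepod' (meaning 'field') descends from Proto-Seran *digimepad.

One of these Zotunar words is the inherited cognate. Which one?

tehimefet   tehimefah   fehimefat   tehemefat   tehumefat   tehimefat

tehimefat

Zotunar: *digimepad > degemepad > degimepad > tegimepat > tehimefat  (by vowel merger, pre-nasal raising, unconditioned shift, intervocalic lenition)
The other candidates each miss or misapply at least one Zotunar change.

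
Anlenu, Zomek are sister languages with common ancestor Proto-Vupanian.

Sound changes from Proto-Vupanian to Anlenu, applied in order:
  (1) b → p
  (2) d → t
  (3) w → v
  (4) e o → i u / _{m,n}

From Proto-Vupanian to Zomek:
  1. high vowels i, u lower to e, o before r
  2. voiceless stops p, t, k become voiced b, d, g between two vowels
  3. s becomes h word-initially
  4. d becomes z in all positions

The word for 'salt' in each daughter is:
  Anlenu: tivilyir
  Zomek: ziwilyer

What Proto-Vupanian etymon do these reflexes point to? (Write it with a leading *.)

*diwilyir

Position 1: Anlenu has t, Zomek has z. Taking the neighbouring segments as reconstructed: Anlenu t could go back to *t or *d; Zomek z could go back to *d or *z — the one source consistent with every daughter is *d.
Position 3: Anlenu has v, Zomek has w. Zomek preserves w here (none of its changes turn any other segment into w), so the proto-segment is *w.
This points to *diwilyir. Verify forward in each daughter:
Anlenu: *diwilyir > tiwilyir > tivilyir  (by unconditioned shift, unconditioned shift)
Zomek: *diwilyir > diwilyer > ziwilyer  (by pre-rhotic lowering, unconditioned shift)
No other proto-form is consistent with every reflex, so the reconstruction is *diwilyir.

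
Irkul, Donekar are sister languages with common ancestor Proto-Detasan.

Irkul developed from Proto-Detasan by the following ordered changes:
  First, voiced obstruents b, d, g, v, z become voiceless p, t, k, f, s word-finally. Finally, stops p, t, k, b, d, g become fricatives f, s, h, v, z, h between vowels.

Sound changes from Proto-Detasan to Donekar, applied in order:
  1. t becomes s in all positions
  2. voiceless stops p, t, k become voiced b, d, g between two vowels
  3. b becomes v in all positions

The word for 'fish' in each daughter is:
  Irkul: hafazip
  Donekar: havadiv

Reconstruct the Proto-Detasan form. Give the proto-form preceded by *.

*hapadib

Position 5: Irkul has z, Donekar has d. Donekar preserves d here (none of its changes turn any other segment into d), so the proto-segment is *d.
Position 7: Irkul has p, Donekar has v. Taking the neighbouring segments as reconstructed: Irkul p could go back to *p or *b; Donekar v could go back to *b or *v — the one source consistent with every daughter is *b.
Continuing position by position gives *hapadib; check it forward:
Irkul: *hapadib
  hapadib → hapadip   [final devoicing]
  hapadip → hafazip   [intervocalic lenition]
  giving Irkul hafazip.
Donekar: start from *hapadib.
  rule 1: no change — hapadib
  rule 2 (intervocalic voicing): hapadib → habadib
  rule 3 (unconditioned shift): habadib → havadiv
  ⇒ Donekar havadiv
Only *hapadib yields all of Irkul hafazip, Donekar havadiv.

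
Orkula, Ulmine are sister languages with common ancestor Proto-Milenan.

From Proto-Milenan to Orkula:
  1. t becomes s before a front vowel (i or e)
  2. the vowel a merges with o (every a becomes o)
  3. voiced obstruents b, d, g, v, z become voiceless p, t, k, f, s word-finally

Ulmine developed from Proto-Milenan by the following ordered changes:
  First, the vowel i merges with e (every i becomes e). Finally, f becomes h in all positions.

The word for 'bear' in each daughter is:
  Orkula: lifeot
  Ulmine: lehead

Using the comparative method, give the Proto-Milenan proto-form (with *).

Position 3: Orkula has f, Ulmine has h. Taking the neighbouring segments as reconstructed: Orkula f can only go back to *f; Ulmine h could go back to *f or *h — the one source consistent with every daughter is *f.
Position 6: Orkula has t, Ulmine has d. Ulmine preserves d here (none of its changes turn any other segment into d), so the proto-segment is *d.
Position 5: Orkula has o, Ulmine has a. Ulmine preserves a here (none of its changes turn any other segment into a), so the proto-segment is *a.
This points to *lifead. Verify forward in each daughter:
Orkula: start from *lifead.
  rule 1: no change — lifead
  rule 2 (vowel merger): lifead → lifeod
  rule 3 (final devoicing): lifeod → lifeot
  ⇒ Orkula lifeot
Ulmine: start from *lifead.
  rule 1 (vowel merger): lifead → lefead
  rule 2 (unconditioned shift): lefead → lehead
  ⇒ Ulmine lehead
No other proto-form is consistent with every reflex, so the reconstruction is *lifead.

*lifead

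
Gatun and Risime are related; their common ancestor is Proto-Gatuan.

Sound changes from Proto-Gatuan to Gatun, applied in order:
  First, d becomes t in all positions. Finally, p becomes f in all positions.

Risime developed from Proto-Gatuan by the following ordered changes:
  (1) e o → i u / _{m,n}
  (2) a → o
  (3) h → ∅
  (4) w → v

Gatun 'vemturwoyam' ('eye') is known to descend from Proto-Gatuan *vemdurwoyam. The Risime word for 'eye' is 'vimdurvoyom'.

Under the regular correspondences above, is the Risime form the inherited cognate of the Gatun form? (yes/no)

yes

Derive the expected Risime reflex of *vemdurwoyam:
Risime: *vemdurwoyam
  vemdurwoyam → vimdurwoyam   [pre-nasal raising]
  vimdurwoyam → vimdurwoyom   [vowel merger]
  vimdurwoyom (rule 3 does not apply)
  vimdurwoyom → vimdurvoyom   [unconditioned shift]
  giving Risime vimdurvoyom.
Risime 'vimdurvoyom' matches the regular reflex exactly, so the pair is cognate.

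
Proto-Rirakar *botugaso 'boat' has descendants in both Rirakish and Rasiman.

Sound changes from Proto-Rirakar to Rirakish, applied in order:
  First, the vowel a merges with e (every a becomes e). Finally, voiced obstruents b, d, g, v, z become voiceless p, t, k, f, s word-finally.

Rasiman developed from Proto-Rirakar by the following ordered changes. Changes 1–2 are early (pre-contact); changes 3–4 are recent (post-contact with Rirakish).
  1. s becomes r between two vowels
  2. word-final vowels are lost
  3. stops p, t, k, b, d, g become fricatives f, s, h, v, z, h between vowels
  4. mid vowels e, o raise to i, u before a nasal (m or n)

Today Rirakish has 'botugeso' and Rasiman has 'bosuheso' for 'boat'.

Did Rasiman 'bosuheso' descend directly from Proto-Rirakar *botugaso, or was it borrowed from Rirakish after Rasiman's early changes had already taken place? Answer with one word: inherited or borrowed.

borrowed

If inherited, *botugaso would pass through all of Rasiman's changes:
Rasiman: *botugaso > botugaro > botugar > bosuhar  (by rhotacism, apocope, intervocalic lenition)
If borrowed from Rirakish 'botugeso' after the early changes, it would undergo only the recent ones:
  rule 3 (intervocalic lenition): botugeso → bosuheso
  rule 4 (pre-nasal raising): no change (bosuheso)
  ⇒ as a loan: bosuheso
Rasiman 'bosuheso' matches the loan outcome 'bosuheso', not the inherited 'bosuhar' — it skipped the early Rasiman changes, so it was borrowed from Rirakish.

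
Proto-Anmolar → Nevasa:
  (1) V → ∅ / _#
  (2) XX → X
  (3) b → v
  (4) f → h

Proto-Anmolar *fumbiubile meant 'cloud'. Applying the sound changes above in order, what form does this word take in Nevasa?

Nevasa: start from *fumbiubile.
  rule 1 (apocope): fumbiubile → fumbiubil
  rule 2: no change — fumbiubil
  rule 3 (unconditioned shift): fumbiubil → fumviuvil
  rule 4 (unconditioned shift): fumviuvil → humviuvil
  ⇒ Nevasa humviuvil

humviuvil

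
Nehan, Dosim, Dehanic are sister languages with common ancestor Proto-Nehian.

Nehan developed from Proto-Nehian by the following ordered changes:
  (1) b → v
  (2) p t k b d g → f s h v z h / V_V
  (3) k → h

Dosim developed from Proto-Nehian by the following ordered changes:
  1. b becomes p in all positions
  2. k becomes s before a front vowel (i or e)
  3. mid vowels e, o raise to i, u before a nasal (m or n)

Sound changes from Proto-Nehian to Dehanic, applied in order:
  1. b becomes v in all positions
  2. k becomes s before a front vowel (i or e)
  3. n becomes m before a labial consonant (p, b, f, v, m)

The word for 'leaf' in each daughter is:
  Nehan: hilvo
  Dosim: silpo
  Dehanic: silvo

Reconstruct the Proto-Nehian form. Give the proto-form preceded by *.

Position 4: Nehan has v, Dosim has p, Dehanic has v. Taking the neighbouring segments as reconstructed: Nehan v could go back to *b or *v; Dosim p could go back to *p or *b; Dehanic v could go back to *b or *v — the one source consistent with every daughter is *b.
Position 1: Nehan has h, Dosim has s, Dehanic has s. Taking the neighbouring segments as reconstructed: Nehan h could go back to *k or *h; Dosim s could go back to *k or *s; Dehanic s could go back to *k or *s — the one source consistent with every daughter is *k.
Continuing position by position gives *kilbo; check it forward:
Nehan: *kilbo > kilvo > hilvo  (by unconditioned shift, unconditioned shift)
Dosim: *kilbo
  kilbo → kilpo   [unconditioned shift]
  kilpo → silpo   [palatalisation]
  silpo (rule 3 does not apply)
  giving Dosim silpo.
Dehanic: *kilbo
  kilbo → kilvo   [unconditioned shift]
  kilvo → silvo   [palatalisation]
  silvo (rule 3 does not apply)
  giving Dehanic silvo.
No other proto-form is consistent with every reflex, so the reconstruction is *kilbo.

*kilbo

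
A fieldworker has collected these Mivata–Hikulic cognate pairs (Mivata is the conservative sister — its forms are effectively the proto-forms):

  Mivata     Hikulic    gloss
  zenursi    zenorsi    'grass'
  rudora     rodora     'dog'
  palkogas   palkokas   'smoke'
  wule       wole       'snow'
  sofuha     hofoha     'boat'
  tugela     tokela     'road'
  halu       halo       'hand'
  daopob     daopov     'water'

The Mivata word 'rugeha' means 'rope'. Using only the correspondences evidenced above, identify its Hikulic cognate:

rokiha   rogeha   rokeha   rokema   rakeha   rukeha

rokeha

rudora ~ rodora, wule ~ wole — Mivata u corresponds to Hikulic o after a consonant, before a consonant other than r, m, n, p, b, f, v.
tugela ~ tokela — Mivata g corresponds to Hikulic k between vowels (before a front vowel).
Applying these to Mivata 'rugeha':
  rugeha → rogeha   (u→o after a consonant, before a consonant other than r, m, n, p, b, f, v)
  rogeha → rokeha   (g→k between vowels (before a front vowel))
So the Hikulic cognate is 'rokeha'.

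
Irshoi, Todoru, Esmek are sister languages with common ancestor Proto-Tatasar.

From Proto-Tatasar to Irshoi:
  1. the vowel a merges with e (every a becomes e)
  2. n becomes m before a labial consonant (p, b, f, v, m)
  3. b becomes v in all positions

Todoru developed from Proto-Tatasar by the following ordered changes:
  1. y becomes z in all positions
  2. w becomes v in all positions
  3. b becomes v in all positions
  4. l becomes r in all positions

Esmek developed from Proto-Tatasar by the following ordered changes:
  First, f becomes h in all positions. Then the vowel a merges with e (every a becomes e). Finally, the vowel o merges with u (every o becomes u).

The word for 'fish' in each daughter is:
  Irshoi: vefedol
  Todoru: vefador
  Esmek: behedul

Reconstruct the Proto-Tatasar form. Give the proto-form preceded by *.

*befadol

Position 6: Irshoi has o, Todoru has o, Esmek has u. Irshoi preserves o here (none of its changes turn any other segment into o), so the proto-segment is *o.
Position 7: Irshoi has l, Todoru has r, Esmek has l. Irshoi preserves l here (none of its changes turn any other segment into l), so the proto-segment is *l.
Position 4: Irshoi has e, Todoru has a, Esmek has e. Todoru preserves a here (none of its changes turn any other segment into a), so the proto-segment is *a.
This points to *befadol. Verify forward in each daughter:
Irshoi: start from *befadol.
  rule 1 (vowel merger): befadol → befedol
  rule 2: no change — befedol
  rule 3 (unconditioned shift): befedol → vefedol
  ⇒ Irshoi vefedol
Todoru: *befadol
  befadol (rule 1 does not apply)
  befadol (rule 2 does not apply)
  befadol → vefadol   [unconditioned shift]
  vefadol → vefador   [unconditioned shift]
  giving Todoru vefador.
Esmek: start from *befadol.
  rule 1 (unconditioned shift): befadol → behadol
  rule 2 (vowel merger): behadol → behedol
  rule 3 (vowel merger): behedol → behedul
  ⇒ Esmek behedul
Only *befadol yields all of Irshoi vefedol, Todoru vefador, Esmek behedul.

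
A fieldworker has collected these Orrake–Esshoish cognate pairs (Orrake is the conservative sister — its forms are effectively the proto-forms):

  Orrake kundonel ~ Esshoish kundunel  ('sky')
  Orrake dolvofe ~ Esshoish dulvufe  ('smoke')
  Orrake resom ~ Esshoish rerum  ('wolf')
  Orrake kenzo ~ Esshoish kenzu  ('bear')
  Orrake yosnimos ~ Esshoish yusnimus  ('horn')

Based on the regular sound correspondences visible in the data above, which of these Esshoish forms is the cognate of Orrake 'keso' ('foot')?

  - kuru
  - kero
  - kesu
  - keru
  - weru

keru

resom ~ rerum — Orrake s corresponds to Esshoish r between vowels (before a back vowel).
kenzo ~ kenzu — Orrake o corresponds to Esshoish u word-finally.
Applying these to Orrake 'keso':
  keso → kero   (s→r between vowels (before a back vowel))
  kero → keru   (o→u word-finally)
So the Esshoish cognate is 'keru'.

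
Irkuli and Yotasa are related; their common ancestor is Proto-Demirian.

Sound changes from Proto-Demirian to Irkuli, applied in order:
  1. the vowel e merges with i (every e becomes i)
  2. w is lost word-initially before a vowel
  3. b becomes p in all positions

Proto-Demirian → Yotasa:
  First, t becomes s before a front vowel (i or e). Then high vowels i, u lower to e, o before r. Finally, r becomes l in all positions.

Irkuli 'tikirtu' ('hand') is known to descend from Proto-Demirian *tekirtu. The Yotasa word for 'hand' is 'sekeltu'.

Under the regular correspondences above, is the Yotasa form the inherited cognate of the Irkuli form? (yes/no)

Derive the expected Yotasa reflex of *tekirtu:
Yotasa: *tekirtu > sekirtu > sekertu > sekeltu  (by palatalisation, pre-rhotic lowering, unconditioned shift)
Yotasa 'sekeltu' matches the regular reflex exactly, so the pair is cognate.

yes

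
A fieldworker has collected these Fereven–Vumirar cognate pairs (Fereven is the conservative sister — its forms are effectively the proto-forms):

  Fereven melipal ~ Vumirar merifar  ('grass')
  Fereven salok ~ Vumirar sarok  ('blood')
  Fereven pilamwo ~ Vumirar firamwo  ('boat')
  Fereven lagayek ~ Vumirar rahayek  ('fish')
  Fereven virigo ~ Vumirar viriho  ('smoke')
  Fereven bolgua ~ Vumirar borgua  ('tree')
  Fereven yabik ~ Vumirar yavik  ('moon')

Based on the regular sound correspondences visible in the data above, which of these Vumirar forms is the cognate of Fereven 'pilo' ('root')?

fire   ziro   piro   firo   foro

firo

pilamwo ~ firamwo — Fereven p corresponds to Vumirar f word-initially before a front vowel.
salok ~ sarok — Fereven l corresponds to Vumirar r between vowels (before a back vowel).
Applying these to Fereven 'pilo':
  pilo → filo   (p→f word-initially before a front vowel)
  filo → firo   (l→r between vowels (before a back vowel))
So the Vumirar cognate is 'firo'.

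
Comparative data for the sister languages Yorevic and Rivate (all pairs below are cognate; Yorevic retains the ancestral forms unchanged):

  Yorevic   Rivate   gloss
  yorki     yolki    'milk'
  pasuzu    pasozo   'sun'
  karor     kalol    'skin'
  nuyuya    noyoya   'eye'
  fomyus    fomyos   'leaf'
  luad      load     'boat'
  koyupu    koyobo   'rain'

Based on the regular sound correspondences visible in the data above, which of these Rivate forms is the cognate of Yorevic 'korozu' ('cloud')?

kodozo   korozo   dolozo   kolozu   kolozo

karor ~ kalol — Yorevic r corresponds to Rivate l between vowels (before a back vowel).
pasuzu ~ pasozo, koyupu ~ koyobo — Yorevic u corresponds to Rivate o word-finally.
Applying these to Yorevic 'korozu':
  korozu → kolozu   (r→l between vowels (before a back vowel))
  kolozu → kolozo   (u→o word-finally)
So the Rivate cognate is 'kolozo'.

kolozo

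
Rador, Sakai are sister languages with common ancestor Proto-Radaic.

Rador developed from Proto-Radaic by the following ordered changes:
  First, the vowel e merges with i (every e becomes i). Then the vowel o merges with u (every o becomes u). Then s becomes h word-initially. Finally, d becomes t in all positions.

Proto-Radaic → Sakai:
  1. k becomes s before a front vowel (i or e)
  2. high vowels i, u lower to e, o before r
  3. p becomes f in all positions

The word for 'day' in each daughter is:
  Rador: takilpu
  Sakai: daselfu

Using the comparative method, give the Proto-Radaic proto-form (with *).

*dakelpu

Position 6: Rador has p, Sakai has f. Rador preserves p here (none of its changes turn any other segment into p), so the proto-segment is *p.
Position 3: Rador has k, Sakai has s. Rador preserves k here (none of its changes turn any other segment into k), so the proto-segment is *k.
Position 4: Rador has i, Sakai has e. Taking the neighbouring segments as reconstructed: Rador i could go back to *e or *i; Sakai e can only go back to *e — the one source consistent with every daughter is *e.
Continuing position by position gives *dakelpu; check it forward:
Rador: *dakelpu
  dakelpu → dakilpu   [vowel merger]
  dakilpu (rule 2 does not apply)
  dakilpu (rule 3 does not apply)
  dakilpu → takilpu   [unconditioned shift]
  giving Rador takilpu.
Sakai: start from *dakelpu.
  rule 1 (palatalisation): dakelpu → daselpu
  rule 2: no change — daselpu
  rule 3 (unconditioned shift): daselpu → daselfu
  ⇒ Sakai daselfu
*dakelpu is the unique common source.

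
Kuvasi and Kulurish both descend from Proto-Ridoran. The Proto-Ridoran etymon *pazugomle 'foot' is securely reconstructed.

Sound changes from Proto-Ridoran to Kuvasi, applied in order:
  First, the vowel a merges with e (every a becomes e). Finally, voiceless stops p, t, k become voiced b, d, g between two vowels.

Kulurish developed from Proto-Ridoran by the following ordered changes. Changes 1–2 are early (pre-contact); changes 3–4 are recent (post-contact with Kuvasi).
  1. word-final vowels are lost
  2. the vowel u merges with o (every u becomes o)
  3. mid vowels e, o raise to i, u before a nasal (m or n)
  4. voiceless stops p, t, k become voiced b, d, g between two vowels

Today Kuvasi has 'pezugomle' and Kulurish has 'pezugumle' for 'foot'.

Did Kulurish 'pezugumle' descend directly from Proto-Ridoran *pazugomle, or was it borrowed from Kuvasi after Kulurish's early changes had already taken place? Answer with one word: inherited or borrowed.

borrowed

If inherited, *pazugomle would pass through all of Kulurish's changes:
Kulurish: *pazugomle
  pazugomle → pazugoml   [apocope]
  pazugoml → pazogoml   [vowel merger]
  pazogoml → pazoguml   [pre-nasal raising]
  pazoguml (rule 4 does not apply)
  giving Kulurish pazoguml.
If borrowed from Kuvasi 'pezugomle' after the early changes, it would undergo only the recent ones:
  rule 3 (pre-nasal raising): pezugomle → pezugumle
  rule 4 (intervocalic voicing): no change (pezugumle)
  ⇒ as a loan: pezugumle
Kulurish 'pezugumle' matches the loan outcome 'pezugumle', not the inherited 'pazoguml' — it skipped the early Kulurish changes, so it was borrowed from Kuvasi.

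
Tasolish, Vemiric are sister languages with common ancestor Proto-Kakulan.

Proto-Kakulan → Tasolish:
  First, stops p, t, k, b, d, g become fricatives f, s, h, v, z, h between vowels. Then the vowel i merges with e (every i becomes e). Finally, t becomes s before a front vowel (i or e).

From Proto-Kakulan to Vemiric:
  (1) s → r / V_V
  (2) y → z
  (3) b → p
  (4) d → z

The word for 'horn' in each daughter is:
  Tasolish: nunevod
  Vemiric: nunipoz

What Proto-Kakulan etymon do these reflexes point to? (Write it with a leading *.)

Position 4: Tasolish has e, Vemiric has i. Vemiric preserves i here (none of its changes turn any other segment into i), so the proto-segment is *i.
Position 5: Tasolish has v, Vemiric has p. Taking the neighbouring segments as reconstructed: Tasolish v could go back to *b or *v; Vemiric p could go back to *p or *b — the one source consistent with every daughter is *b.
Continuing position by position gives *nunibod; check it forward:
Tasolish: start from *nunibod.
  rule 1 (intervocalic lenition): nunibod → nunivod
  rule 2 (vowel merger): nunivod → nunevod
  rule 3: no change — nunevod
  ⇒ Tasolish nunevod
Vemiric: *nunibod
  nunibod (rule 1 does not apply)
  nunibod (rule 2 does not apply)
  nunibod → nunipod   [unconditioned shift]
  nunipod → nunipoz   [unconditioned shift]
  giving Vemiric nunipoz.
No other proto-form is consistent with every reflex, so the reconstruction is *nunibod.

*nunibod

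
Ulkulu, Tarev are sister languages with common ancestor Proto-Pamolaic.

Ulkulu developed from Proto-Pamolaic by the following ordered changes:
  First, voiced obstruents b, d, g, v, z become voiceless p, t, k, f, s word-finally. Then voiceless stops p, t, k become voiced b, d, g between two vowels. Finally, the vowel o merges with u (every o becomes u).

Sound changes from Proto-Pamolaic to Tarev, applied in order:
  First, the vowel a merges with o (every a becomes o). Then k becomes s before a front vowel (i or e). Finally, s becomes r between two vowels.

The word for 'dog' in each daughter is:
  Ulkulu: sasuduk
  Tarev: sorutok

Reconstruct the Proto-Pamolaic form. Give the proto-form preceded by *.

*sasutok

Position 3: Ulkulu has s, Tarev has r. Taking the neighbouring segments as reconstructed: Ulkulu s can only go back to *s; Tarev r could go back to *s or *r — the one source consistent with every daughter is *s.
Position 2: Ulkulu has a, Tarev has o. Ulkulu preserves a here (none of its changes turn any other segment into a), so the proto-segment is *a.
Position 5: Ulkulu has d, Tarev has t. Tarev preserves t here (none of its changes turn any other segment into t), so the proto-segment is *t.
Continuing position by position gives *sasutok; check it forward:
Ulkulu: *sasutok > sasudok > sasuduk  (by intervocalic voicing, vowel merger)
Tarev: *sasutok > sosutok > sorutok  (by vowel merger, rhotacism)
*sasutok is the unique common source.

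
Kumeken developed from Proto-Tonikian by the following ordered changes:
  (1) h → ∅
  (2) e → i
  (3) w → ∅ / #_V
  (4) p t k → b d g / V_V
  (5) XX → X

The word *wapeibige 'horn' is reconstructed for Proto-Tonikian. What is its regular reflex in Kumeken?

Kumeken: *wapeibige > wapiibigi > apiibigi > abiibigi > abibigi  (by vowel merger, glide loss, intervocalic voicing, degemination)

abibigi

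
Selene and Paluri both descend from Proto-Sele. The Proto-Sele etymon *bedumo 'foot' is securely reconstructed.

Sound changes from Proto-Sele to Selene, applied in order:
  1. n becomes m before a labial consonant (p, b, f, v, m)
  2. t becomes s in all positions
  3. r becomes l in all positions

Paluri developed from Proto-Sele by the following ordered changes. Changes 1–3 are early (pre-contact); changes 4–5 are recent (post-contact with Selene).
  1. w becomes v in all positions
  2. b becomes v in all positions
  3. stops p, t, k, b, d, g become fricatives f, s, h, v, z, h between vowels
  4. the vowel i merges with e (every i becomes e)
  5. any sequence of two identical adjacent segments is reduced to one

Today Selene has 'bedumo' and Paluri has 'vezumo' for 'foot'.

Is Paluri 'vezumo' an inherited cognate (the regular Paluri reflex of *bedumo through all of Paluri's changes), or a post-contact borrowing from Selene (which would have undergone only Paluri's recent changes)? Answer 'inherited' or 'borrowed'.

If inherited, *bedumo would pass through all of Paluri's changes:
Paluri: start from *bedumo.
  rule 1: no change — bedumo
  rule 2 (unconditioned shift): bedumo → vedumo
  rule 3 (intervocalic lenition): vedumo → vezumo
  rule 4: no change — vezumo
  rule 5: no change — vezumo
  ⇒ Paluri vezumo
If borrowed from Selene 'bedumo' after the early changes, it would undergo only the recent ones:
  rule 4 (vowel merger): no change (bedumo)
  rule 5 (degemination): no change (bedumo)
  ⇒ as a loan: bedumo
Paluri 'vezumo' matches the inherited outcome exactly, so it is an inherited cognate, not a loan.

inherited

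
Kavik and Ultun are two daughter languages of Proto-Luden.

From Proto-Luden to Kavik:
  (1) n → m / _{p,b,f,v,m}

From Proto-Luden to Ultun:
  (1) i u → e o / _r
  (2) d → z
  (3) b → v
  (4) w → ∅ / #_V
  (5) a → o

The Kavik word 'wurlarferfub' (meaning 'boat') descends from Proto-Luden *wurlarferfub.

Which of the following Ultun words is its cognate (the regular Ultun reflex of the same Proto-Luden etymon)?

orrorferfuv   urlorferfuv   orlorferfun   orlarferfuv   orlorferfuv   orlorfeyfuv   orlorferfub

Ultun: *wurlarferfub
  wurlarferfub → worlarferfub   [pre-rhotic lowering]
  worlarferfub (rule 2 does not apply)
  worlarferfub → worlarferfuv   [unconditioned shift]
  worlarferfuv → orlarferfuv   [glide loss]
  orlarferfuv → orlorferfuv   [vowel merger]
  giving Ultun orlorferfuv.
The other candidates each miss or misapply at least one Ultun change.

orlorferfuv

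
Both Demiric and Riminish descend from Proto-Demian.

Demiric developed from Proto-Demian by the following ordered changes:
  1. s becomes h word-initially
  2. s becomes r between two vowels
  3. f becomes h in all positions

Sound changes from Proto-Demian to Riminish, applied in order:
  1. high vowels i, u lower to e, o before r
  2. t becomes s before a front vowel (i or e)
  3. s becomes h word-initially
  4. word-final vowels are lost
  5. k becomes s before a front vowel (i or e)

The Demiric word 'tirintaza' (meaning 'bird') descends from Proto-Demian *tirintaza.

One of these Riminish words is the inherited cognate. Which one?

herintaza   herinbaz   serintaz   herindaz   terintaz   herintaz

herintaz

Riminish: *tirintaza
  tirintaza → terintaza   [pre-rhotic lowering]
  terintaza → serintaza   [palatalisation]
  serintaza → herintaza   [debuccalisation]
  herintaza → herintaz   [apocope]
  herintaz (rule 5 does not apply)
  giving Riminish herintaz.
Only 'herintaz' matches the regular Riminish development of *tirintaza.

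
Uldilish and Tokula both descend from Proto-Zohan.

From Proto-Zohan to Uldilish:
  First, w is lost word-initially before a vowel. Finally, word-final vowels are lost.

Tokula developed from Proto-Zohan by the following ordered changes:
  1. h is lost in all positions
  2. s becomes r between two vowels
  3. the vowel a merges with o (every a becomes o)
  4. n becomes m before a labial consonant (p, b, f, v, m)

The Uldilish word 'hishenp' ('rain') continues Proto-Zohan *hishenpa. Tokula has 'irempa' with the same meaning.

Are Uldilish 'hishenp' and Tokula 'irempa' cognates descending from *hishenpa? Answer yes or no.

no

Derive the expected Tokula reflex of *hishenpa:
Tokula: *hishenpa > isenpa > irenpa > irenpo > irempo  (by h-loss, rhotacism, vowel merger, nasal place assimilation)
The regular Tokula reflex would be 'irempo', but the attested form is 'irempa'. The correspondence is irregular, so they are not cognates (the Tokula form has a different source).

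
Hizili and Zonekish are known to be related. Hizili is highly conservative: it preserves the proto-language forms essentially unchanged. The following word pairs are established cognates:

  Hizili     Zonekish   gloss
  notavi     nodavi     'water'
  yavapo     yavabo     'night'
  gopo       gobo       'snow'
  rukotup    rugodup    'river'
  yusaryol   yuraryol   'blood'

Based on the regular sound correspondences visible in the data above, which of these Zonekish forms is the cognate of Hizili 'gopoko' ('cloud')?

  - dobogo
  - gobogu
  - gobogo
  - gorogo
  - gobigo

gobogo

yavapo ~ yavabo, gopo ~ gobo — Hizili p corresponds to Zonekish b between vowels (before a back vowel).
rukotup ~ rugodup — Hizili k corresponds to Zonekish g between vowels (before a back vowel).
Applying these to Hizili 'gopoko':
  gopoko → goboko   (p→b between vowels (before a back vowel))
  goboko → gobogo   (k→g between vowels (before a back vowel))
So the Zonekish cognate is 'gobogo'.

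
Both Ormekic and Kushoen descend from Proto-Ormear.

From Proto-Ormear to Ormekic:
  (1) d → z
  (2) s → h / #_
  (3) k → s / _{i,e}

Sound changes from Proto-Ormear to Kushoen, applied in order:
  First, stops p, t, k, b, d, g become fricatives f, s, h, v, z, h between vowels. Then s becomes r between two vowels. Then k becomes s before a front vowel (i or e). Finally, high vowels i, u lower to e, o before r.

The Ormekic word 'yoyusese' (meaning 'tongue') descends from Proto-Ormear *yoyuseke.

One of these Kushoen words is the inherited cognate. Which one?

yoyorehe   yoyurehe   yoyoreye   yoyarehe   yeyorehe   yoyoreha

yoyorehe

Kushoen: *yoyuseke > yoyusehe > yoyurehe > yoyorehe  (by intervocalic lenition, rhotacism, pre-rhotic lowering)
Among the options, 'yoyorehe' alone shows every Kushoen change applied in order.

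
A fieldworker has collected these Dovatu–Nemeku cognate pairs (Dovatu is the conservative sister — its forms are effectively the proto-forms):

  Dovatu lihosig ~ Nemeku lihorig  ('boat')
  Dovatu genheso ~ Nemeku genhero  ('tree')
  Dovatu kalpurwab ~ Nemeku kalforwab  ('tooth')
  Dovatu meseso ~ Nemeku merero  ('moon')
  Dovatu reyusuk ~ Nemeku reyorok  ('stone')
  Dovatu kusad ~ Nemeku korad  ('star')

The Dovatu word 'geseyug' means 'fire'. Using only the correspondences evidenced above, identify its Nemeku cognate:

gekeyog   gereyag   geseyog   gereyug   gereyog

meseso ~ merero — Dovatu s corresponds to Nemeku r between vowels (before a front vowel).
reyusuk ~ reyorok, kusad ~ korad — Dovatu u corresponds to Nemeku o after a consonant, before a consonant other than r, m, n, p, b, f, v.
Applying these to Dovatu 'geseyug':
  geseyug → gereyug   (s→r between vowels (before a front vowel))
  gereyug → gereyog   (u→o after a consonant, before a consonant other than r, m, n, p, b, f, v)
So the Nemeku cognate is 'gereyog'.

gereyog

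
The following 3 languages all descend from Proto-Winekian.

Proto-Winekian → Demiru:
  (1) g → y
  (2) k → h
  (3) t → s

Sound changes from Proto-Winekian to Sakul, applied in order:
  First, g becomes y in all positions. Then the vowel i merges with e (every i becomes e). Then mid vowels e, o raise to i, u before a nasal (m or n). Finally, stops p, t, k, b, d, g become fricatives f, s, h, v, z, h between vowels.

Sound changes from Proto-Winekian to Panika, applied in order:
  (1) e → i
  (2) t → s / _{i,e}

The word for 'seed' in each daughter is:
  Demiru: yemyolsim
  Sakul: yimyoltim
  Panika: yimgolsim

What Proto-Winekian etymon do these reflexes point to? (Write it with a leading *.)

Position 4: Demiru has y, Sakul has y, Panika has g. Panika preserves g here (none of its changes turn any other segment into g), so the proto-segment is *g.
Position 2: Demiru has e, Sakul has i, Panika has i. Demiru preserves e here (none of its changes turn any other segment into e), so the proto-segment is *e.
Verify the candidate proto-form against each daughter:
Demiru: *yemgoltim
  yemgoltim → yemyoltim   [unconditioned shift]
  yemyoltim (rule 2 does not apply)
  yemyoltim → yemyolsim   [unconditioned shift]
  giving Demiru yemyolsim.
Sakul: start from *yemgoltim.
  rule 1 (unconditioned shift): yemgoltim → yemyoltim
  rule 2 (vowel merger): yemyoltim → yemyoltem
  rule 3 (pre-nasal raising): yemyoltem → yimyoltim
  rule 4: no change — yimyoltim
  ⇒ Sakul yimyoltim
Panika: start from *yemgoltim.
  rule 1 (vowel merger): yemgoltim → yimgoltim
  rule 2 (palatalisation): yimgoltim → yimgolsim
  ⇒ Panika yimgolsim
*yemgoltim is the unique common source.

*yemgoltim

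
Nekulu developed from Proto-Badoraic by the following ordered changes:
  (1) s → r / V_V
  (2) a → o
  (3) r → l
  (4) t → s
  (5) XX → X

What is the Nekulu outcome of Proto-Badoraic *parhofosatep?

Nekulu: *parhofosatep
  parhofosatep → parhoforatep   [rhotacism]
  parhoforatep → porhoforotep   [vowel merger]
  porhoforotep → polhofolotep   [unconditioned shift]
  polhofolotep → polhofolosep   [unconditioned shift]
  polhofolosep (rule 5 does not apply)
  giving Nekulu polhofolosep.

polhofolosep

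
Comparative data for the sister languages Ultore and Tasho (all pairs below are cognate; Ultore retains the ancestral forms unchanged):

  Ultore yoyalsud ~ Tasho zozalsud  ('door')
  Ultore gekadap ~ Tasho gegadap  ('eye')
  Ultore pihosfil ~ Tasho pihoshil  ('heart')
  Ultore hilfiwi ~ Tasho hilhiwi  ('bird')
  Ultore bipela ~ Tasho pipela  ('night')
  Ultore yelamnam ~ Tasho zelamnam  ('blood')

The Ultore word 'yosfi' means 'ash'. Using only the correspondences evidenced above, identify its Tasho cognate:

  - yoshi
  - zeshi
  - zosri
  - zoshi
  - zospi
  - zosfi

zoshi

yoyalsud ~ zozalsud — Ultore y corresponds to Tasho z word-initially before a back vowel.
pihosfil ~ pihoshil, hilfiwi ~ hilhiwi — Ultore f corresponds to Tasho h after a consonant, before a front vowel.
Applying these to Ultore 'yosfi':
  yosfi → zosfi   (y→z word-initially before a back vowel)
  zosfi → zoshi   (f→h after a consonant, before a front vowel)
So the Tasho cognate is 'zoshi'.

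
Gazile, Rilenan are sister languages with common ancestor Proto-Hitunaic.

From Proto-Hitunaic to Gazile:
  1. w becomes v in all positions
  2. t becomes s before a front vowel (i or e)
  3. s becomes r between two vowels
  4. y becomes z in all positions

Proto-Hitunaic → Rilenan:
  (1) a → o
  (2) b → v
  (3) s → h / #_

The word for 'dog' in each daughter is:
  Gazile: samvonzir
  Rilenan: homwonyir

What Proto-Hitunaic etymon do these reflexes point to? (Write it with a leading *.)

*samwonyir

Position 1: Gazile has s, Rilenan has h. Taking the neighbouring segments as reconstructed: Gazile s can only go back to *s; Rilenan h could go back to *s or *h — the one source consistent with every daughter is *s.
Position 4: Gazile has v, Rilenan has w. Rilenan preserves w here (none of its changes turn any other segment into w), so the proto-segment is *w.
Position 7: Gazile has z, Rilenan has y. Rilenan preserves y here (none of its changes turn any other segment into y), so the proto-segment is *y.
Continuing position by position gives *samwonyir; check it forward:
Gazile: start from *samwonyir.
  rule 1 (unconditioned shift): samwonyir → samvonyir
  rule 2: no change — samvonyir
  rule 3: no change — samvonyir
  rule 4 (unconditioned shift): samvonyir → samvonzir
  ⇒ Gazile samvonzir
Rilenan: start from *samwonyir.
  rule 1 (vowel merger): samwonyir → somwonyir
  rule 2: no change — somwonyir
  rule 3 (debuccalisation): somwonyir → homwonyir
  ⇒ Rilenan homwonyir
No other proto-form is consistent with every reflex, so the reconstruction is *samwonyir.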